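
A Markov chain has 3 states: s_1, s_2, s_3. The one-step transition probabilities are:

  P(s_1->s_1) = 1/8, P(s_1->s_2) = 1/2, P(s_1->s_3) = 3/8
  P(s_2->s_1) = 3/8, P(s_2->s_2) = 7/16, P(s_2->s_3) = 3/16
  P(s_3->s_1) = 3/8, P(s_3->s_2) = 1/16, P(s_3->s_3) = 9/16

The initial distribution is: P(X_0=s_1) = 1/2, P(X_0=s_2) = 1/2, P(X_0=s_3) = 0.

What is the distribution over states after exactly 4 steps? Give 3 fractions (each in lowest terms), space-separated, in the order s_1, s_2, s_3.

Propagating the distribution step by step (d_{t+1} = d_t * P):
d_0 = (s_1=1/2, s_2=1/2, s_3=0)
  d_1[s_1] = 1/2*1/8 + 1/2*3/8 + 0*3/8 = 1/4
  d_1[s_2] = 1/2*1/2 + 1/2*7/16 + 0*1/16 = 15/32
  d_1[s_3] = 1/2*3/8 + 1/2*3/16 + 0*9/16 = 9/32
d_1 = (s_1=1/4, s_2=15/32, s_3=9/32)
  d_2[s_1] = 1/4*1/8 + 15/32*3/8 + 9/32*3/8 = 5/16
  d_2[s_2] = 1/4*1/2 + 15/32*7/16 + 9/32*1/16 = 89/256
  d_2[s_3] = 1/4*3/8 + 15/32*3/16 + 9/32*9/16 = 87/256
d_2 = (s_1=5/16, s_2=89/256, s_3=87/256)
  d_3[s_1] = 5/16*1/8 + 89/256*3/8 + 87/256*3/8 = 19/64
  d_3[s_2] = 5/16*1/2 + 89/256*7/16 + 87/256*1/16 = 675/2048
  d_3[s_3] = 5/16*3/8 + 89/256*3/16 + 87/256*9/16 = 765/2048
d_3 = (s_1=19/64, s_2=675/2048, s_3=765/2048)
  d_4[s_1] = 19/64*1/8 + 675/2048*3/8 + 765/2048*3/8 = 77/256
  d_4[s_2] = 19/64*1/2 + 675/2048*7/16 + 765/2048*1/16 = 5177/16384
  d_4[s_3] = 19/64*3/8 + 675/2048*3/16 + 765/2048*9/16 = 6279/16384
d_4 = (s_1=77/256, s_2=5177/16384, s_3=6279/16384)

Answer: 77/256 5177/16384 6279/16384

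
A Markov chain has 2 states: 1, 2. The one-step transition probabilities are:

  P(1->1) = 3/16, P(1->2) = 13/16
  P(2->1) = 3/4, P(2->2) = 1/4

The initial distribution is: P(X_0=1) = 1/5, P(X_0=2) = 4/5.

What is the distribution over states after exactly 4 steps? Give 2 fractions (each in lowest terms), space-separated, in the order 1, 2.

Propagating the distribution step by step (d_{t+1} = d_t * P):
d_0 = (1=1/5, 2=4/5)
  d_1[1] = 1/5*3/16 + 4/5*3/4 = 51/80
  d_1[2] = 1/5*13/16 + 4/5*1/4 = 29/80
d_1 = (1=51/80, 2=29/80)
  d_2[1] = 51/80*3/16 + 29/80*3/4 = 501/1280
  d_2[2] = 51/80*13/16 + 29/80*1/4 = 779/1280
d_2 = (1=501/1280, 2=779/1280)
  d_3[1] = 501/1280*3/16 + 779/1280*3/4 = 10851/20480
  d_3[2] = 501/1280*13/16 + 779/1280*1/4 = 9629/20480
d_3 = (1=10851/20480, 2=9629/20480)
  d_4[1] = 10851/20480*3/16 + 9629/20480*3/4 = 148101/327680
  d_4[2] = 10851/20480*13/16 + 9629/20480*1/4 = 179579/327680
d_4 = (1=148101/327680, 2=179579/327680)

Answer: 148101/327680 179579/327680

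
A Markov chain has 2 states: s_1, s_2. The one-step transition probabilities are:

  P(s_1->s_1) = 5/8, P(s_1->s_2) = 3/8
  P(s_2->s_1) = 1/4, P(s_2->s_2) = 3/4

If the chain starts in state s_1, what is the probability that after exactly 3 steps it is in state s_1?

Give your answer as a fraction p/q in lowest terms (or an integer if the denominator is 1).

Answer: 221/512

Derivation:
Computing P^3 by repeated multiplication:
P^1 =
  s_1: [5/8, 3/8]
  s_2: [1/4, 3/4]
P^2 =
  s_1: [31/64, 33/64]
  s_2: [11/32, 21/32]
P^3 =
  s_1: [221/512, 291/512]
  s_2: [97/256, 159/256]

(P^3)[s_1 -> s_1] = 221/512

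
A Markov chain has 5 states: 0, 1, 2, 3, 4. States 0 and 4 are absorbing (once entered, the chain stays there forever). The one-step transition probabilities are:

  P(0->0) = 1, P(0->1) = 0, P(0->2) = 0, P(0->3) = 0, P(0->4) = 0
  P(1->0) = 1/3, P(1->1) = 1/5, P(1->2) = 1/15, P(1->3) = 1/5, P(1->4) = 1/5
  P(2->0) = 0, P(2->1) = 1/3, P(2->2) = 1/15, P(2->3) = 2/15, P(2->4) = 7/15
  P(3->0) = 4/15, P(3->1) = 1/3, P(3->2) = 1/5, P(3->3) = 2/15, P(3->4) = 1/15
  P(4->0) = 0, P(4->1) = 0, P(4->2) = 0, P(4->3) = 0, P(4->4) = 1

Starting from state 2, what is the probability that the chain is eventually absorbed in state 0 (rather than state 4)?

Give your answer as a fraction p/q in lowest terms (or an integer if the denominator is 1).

Let a_i = P(absorbed in 0 | start in state i).
Boundary conditions: a_0 = 1, a_4 = 0.
For each transient state i, a_i = sum_j P(i->j) * a_j:
  a_1 = 1/3*a_0 + 1/5*a_1 + 1/15*a_2 + 1/5*a_3 + 1/5*a_4
  a_2 = 0*a_0 + 1/3*a_1 + 1/15*a_2 + 2/15*a_3 + 7/15*a_4
  a_3 = 4/15*a_0 + 1/3*a_1 + 1/5*a_2 + 2/15*a_3 + 1/15*a_4

Substituting a_0 = 1 and a_4 = 0, rearrange to (I - Q) a = r where r[i] = P(i -> 0):
  [4/5, -1/15, -1/5] . (a_1, a_2, a_3) = 1/3
  [-1/3, 14/15, -2/15] . (a_1, a_2, a_3) = 0
  [-1/3, -1/5, 13/15] . (a_1, a_2, a_3) = 4/15

Solving yields:
  a_1 = 16/27
  a_2 = 59/198
  a_3 = 359/594

Starting state is 2, so the absorption probability is a_2 = 59/198.

Answer: 59/198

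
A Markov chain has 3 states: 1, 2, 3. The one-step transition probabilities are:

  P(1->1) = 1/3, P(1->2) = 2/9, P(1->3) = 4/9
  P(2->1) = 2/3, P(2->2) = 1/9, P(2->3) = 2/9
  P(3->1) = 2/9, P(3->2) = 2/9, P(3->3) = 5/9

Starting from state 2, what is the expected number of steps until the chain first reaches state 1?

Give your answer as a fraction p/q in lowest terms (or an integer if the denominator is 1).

Answer: 27/14

Derivation:
Let h_i = expected steps to first reach 1 from state i.
Boundary: h_1 = 0.
First-step equations for the other states:
  h_2 = 1 + 2/3*h_1 + 1/9*h_2 + 2/9*h_3
  h_3 = 1 + 2/9*h_1 + 2/9*h_2 + 5/9*h_3

Substituting h_1 = 0 and rearranging gives the linear system (I - Q) h = 1:
  [8/9, -2/9] . (h_2, h_3) = 1
  [-2/9, 4/9] . (h_2, h_3) = 1

Solving yields:
  h_2 = 27/14
  h_3 = 45/14

Starting state is 2, so the expected hitting time is h_2 = 27/14.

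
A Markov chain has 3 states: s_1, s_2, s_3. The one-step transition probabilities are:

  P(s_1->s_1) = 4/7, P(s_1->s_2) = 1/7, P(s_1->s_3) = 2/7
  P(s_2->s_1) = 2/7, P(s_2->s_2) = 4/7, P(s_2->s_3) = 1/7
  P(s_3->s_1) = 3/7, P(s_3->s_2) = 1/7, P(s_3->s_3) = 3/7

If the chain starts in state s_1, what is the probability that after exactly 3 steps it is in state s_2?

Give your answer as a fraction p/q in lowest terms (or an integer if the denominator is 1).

Answer: 79/343

Derivation:
Computing P^3 by repeated multiplication:
P^1 =
  s_1: [4/7, 1/7, 2/7]
  s_2: [2/7, 4/7, 1/7]
  s_3: [3/7, 1/7, 3/7]
P^2 =
  s_1: [24/49, 10/49, 15/49]
  s_2: [19/49, 19/49, 11/49]
  s_3: [23/49, 10/49, 16/49]
P^3 =
  s_1: [23/49, 79/343, 103/343]
  s_2: [3/7, 106/343, 90/343]
  s_3: [160/343, 79/343, 104/343]

(P^3)[s_1 -> s_2] = 79/343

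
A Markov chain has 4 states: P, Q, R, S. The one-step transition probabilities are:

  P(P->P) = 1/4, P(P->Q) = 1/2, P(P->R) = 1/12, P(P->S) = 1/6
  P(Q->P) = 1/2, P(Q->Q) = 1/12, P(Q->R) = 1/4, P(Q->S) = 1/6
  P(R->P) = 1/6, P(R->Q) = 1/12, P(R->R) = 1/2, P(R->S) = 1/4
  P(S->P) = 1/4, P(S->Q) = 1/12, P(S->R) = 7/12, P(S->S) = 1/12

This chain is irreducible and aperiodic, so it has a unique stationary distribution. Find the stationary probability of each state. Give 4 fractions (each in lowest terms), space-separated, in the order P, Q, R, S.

The stationary distribution satisfies pi = pi * P, i.e.:
  pi_P = 1/4*pi_P + 1/2*pi_Q + 1/6*pi_R + 1/4*pi_S
  pi_Q = 1/2*pi_P + 1/12*pi_Q + 1/12*pi_R + 1/12*pi_S
  pi_R = 1/12*pi_P + 1/4*pi_Q + 1/2*pi_R + 7/12*pi_S
  pi_S = 1/6*pi_P + 1/6*pi_Q + 1/4*pi_R + 1/12*pi_S
with normalization: pi_P + pi_Q + pi_R + pi_S = 1.

Using the first 3 balance equations plus normalization, the linear system A*pi = b is:
  [-3/4, 1/2, 1/6, 1/4] . pi = 0
  [1/2, -11/12, 1/12, 1/12] . pi = 0
  [1/12, 1/4, -1/2, 7/12] . pi = 0
  [1, 1, 1, 1] . pi = 1

Solving yields:
  pi_P = 427/1585
  pi_Q = 62/317
  pi_R = 561/1585
  pi_S = 287/1585

Verification (pi * P):
  427/1585*1/4 + 62/317*1/2 + 561/1585*1/6 + 287/1585*1/4 = 427/1585 = pi_P  (ok)
  427/1585*1/2 + 62/317*1/12 + 561/1585*1/12 + 287/1585*1/12 = 62/317 = pi_Q  (ok)
  427/1585*1/12 + 62/317*1/4 + 561/1585*1/2 + 287/1585*7/12 = 561/1585 = pi_R  (ok)
  427/1585*1/6 + 62/317*1/6 + 561/1585*1/4 + 287/1585*1/12 = 287/1585 = pi_S  (ok)

Answer: 427/1585 62/317 561/1585 287/1585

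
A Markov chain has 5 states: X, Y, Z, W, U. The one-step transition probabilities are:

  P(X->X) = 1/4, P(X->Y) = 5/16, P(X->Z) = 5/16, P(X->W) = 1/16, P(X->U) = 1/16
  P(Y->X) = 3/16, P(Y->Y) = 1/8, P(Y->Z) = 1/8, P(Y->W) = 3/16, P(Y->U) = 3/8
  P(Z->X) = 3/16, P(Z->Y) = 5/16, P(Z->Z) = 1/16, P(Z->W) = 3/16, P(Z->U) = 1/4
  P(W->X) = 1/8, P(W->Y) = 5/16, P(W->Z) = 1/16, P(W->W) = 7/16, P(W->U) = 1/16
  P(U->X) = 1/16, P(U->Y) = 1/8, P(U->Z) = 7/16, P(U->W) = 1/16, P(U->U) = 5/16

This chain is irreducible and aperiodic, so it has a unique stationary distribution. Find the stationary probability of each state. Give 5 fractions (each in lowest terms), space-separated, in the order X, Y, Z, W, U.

The stationary distribution satisfies pi = pi * P, i.e.:
  pi_X = 1/4*pi_X + 3/16*pi_Y + 3/16*pi_Z + 1/8*pi_W + 1/16*pi_U
  pi_Y = 5/16*pi_X + 1/8*pi_Y + 5/16*pi_Z + 5/16*pi_W + 1/8*pi_U
  pi_Z = 5/16*pi_X + 1/8*pi_Y + 1/16*pi_Z + 1/16*pi_W + 7/16*pi_U
  pi_W = 1/16*pi_X + 3/16*pi_Y + 3/16*pi_Z + 7/16*pi_W + 1/16*pi_U
  pi_U = 1/16*pi_X + 3/8*pi_Y + 1/4*pi_Z + 1/16*pi_W + 5/16*pi_U
with normalization: pi_X + pi_Y + pi_Z + pi_W + pi_U = 1.

Using the first 4 balance equations plus normalization, the linear system A*pi = b is:
  [-3/4, 3/16, 3/16, 1/8, 1/16] . pi = 0
  [5/16, -7/8, 5/16, 5/16, 1/8] . pi = 0
  [5/16, 1/8, -15/16, 1/16, 7/16] . pi = 0
  [1/16, 3/16, 3/16, -9/16, 1/16] . pi = 0
  [1, 1, 1, 1, 1] . pi = 1

Solving yields:
  pi_X = 7711/49062
  pi_Y = 1857/8177
  pi_Z = 4946/24531
  pi_W = 701/3774
  pi_U = 5602/24531

Verification (pi * P):
  7711/49062*1/4 + 1857/8177*3/16 + 4946/24531*3/16 + 701/3774*1/8 + 5602/24531*1/16 = 7711/49062 = pi_X  (ok)
  7711/49062*5/16 + 1857/8177*1/8 + 4946/24531*5/16 + 701/3774*5/16 + 5602/24531*1/8 = 1857/8177 = pi_Y  (ok)
  7711/49062*5/16 + 1857/8177*1/8 + 4946/24531*1/16 + 701/3774*1/16 + 5602/24531*7/16 = 4946/24531 = pi_Z  (ok)
  7711/49062*1/16 + 1857/8177*3/16 + 4946/24531*3/16 + 701/3774*7/16 + 5602/24531*1/16 = 701/3774 = pi_W  (ok)
  7711/49062*1/16 + 1857/8177*3/8 + 4946/24531*1/4 + 701/3774*1/16 + 5602/24531*5/16 = 5602/24531 = pi_U  (ok)

Answer: 7711/49062 1857/8177 4946/24531 701/3774 5602/24531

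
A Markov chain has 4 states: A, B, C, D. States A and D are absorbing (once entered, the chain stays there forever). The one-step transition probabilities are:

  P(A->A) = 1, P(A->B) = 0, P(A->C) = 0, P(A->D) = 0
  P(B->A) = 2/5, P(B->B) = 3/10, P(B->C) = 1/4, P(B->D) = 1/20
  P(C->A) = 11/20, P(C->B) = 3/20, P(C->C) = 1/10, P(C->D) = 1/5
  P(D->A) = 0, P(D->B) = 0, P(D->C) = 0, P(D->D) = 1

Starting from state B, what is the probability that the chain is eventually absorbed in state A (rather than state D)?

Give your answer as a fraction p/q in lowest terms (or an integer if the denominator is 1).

Let a_i = P(absorbed in A | start in state i).
Boundary conditions: a_A = 1, a_D = 0.
For each transient state i, a_i = sum_j P(i->j) * a_j:
  a_B = 2/5*a_A + 3/10*a_B + 1/4*a_C + 1/20*a_D
  a_C = 11/20*a_A + 3/20*a_B + 1/10*a_C + 1/5*a_D

Substituting a_A = 1 and a_D = 0, rearrange to (I - Q) a = r where r[i] = P(i -> A):
  [7/10, -1/4] . (a_B, a_C) = 2/5
  [-3/20, 9/10] . (a_B, a_C) = 11/20

Solving yields:
  a_B = 199/237
  a_C = 178/237

Starting state is B, so the absorption probability is a_B = 199/237.

Answer: 199/237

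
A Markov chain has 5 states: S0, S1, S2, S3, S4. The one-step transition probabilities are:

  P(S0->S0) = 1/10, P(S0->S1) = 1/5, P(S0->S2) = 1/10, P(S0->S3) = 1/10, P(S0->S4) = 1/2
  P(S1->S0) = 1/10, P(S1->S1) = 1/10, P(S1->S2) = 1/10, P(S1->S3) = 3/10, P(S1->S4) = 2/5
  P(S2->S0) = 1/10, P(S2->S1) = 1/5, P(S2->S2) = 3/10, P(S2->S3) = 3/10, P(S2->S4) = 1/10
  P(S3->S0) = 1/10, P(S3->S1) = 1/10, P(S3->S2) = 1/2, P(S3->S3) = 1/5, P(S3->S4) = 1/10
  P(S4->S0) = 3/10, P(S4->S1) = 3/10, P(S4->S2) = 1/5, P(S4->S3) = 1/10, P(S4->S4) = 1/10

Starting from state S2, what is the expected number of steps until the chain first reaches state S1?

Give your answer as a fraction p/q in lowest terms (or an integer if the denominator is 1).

Let h_i = expected steps to first reach S1 from state i.
Boundary: h_S1 = 0.
First-step equations for the other states:
  h_S0 = 1 + 1/10*h_S0 + 1/5*h_S1 + 1/10*h_S2 + 1/10*h_S3 + 1/2*h_S4
  h_S2 = 1 + 1/10*h_S0 + 1/5*h_S1 + 3/10*h_S2 + 3/10*h_S3 + 1/10*h_S4
  h_S3 = 1 + 1/10*h_S0 + 1/10*h_S1 + 1/2*h_S2 + 1/5*h_S3 + 1/10*h_S4
  h_S4 = 1 + 3/10*h_S0 + 3/10*h_S1 + 1/5*h_S2 + 1/10*h_S3 + 1/10*h_S4

Substituting h_S1 = 0 and rearranging gives the linear system (I - Q) h = 1:
  [9/10, -1/10, -1/10, -1/2] . (h_S0, h_S2, h_S3, h_S4) = 1
  [-1/10, 7/10, -3/10, -1/10] . (h_S0, h_S2, h_S3, h_S4) = 1
  [-1/10, -1/2, 4/5, -1/10] . (h_S0, h_S2, h_S3, h_S4) = 1
  [-3/10, -1/5, -1/10, 9/10] . (h_S0, h_S2, h_S3, h_S4) = 1

Solving yields:
  h_S0 = 4700/977
  h_S2 = 5060/977
  h_S3 = 5520/977
  h_S4 = 4390/977

Starting state is S2, so the expected hitting time is h_S2 = 5060/977.

Answer: 5060/977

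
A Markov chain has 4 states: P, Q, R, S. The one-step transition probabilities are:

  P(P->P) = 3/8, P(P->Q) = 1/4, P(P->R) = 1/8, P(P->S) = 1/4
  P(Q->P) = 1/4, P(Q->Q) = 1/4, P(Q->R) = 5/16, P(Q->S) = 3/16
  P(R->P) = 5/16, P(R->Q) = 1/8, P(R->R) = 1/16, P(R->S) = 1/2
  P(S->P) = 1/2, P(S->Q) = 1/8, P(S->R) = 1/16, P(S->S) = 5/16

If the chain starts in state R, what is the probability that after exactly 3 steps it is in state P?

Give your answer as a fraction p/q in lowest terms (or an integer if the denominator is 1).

Computing P^3 by repeated multiplication:
P^1 =
  P: [3/8, 1/4, 1/8, 1/4]
  Q: [1/4, 1/4, 5/16, 3/16]
  R: [5/16, 1/8, 1/16, 1/2]
  S: [1/2, 1/8, 1/16, 5/16]
P^2 =
  P: [47/128, 13/64, 19/128, 9/32]
  Q: [89/256, 3/16, 9/64, 83/256]
  R: [107/256, 23/128, 29/256, 37/128]
  S: [101/256, 13/64, 1/8, 71/256]
P^3 =
  P: [769/2048, 201/1024, 279/2048, 299/1024]
  Q: [785/2048, 393/2048, 537/4096, 1203/4096]
  R: [1563/4096, 409/2048, 547/4096, 73/256]
  S: [771/2048, 409/2048, 565/4096, 1171/4096]

(P^3)[R -> P] = 1563/4096

Answer: 1563/4096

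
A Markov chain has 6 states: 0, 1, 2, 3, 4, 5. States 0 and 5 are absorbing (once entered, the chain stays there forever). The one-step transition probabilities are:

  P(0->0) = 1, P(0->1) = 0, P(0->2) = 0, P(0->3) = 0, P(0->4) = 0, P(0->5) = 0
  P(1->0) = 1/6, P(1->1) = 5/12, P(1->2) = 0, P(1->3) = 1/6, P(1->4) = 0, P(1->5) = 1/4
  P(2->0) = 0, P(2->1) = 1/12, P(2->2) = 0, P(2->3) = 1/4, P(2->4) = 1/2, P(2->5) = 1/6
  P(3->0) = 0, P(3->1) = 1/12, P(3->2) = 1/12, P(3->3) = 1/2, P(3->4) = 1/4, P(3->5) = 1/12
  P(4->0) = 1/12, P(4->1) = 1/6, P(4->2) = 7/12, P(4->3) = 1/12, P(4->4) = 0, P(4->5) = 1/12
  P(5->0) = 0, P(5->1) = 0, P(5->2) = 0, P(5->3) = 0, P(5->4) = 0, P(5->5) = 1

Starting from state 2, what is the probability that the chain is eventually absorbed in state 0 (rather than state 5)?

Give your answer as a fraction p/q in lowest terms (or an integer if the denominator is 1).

Let a_i = P(absorbed in 0 | start in state i).
Boundary conditions: a_0 = 1, a_5 = 0.
For each transient state i, a_i = sum_j P(i->j) * a_j:
  a_1 = 1/6*a_0 + 5/12*a_1 + 0*a_2 + 1/6*a_3 + 0*a_4 + 1/4*a_5
  a_2 = 0*a_0 + 1/12*a_1 + 0*a_2 + 1/4*a_3 + 1/2*a_4 + 1/6*a_5
  a_3 = 0*a_0 + 1/12*a_1 + 1/12*a_2 + 1/2*a_3 + 1/4*a_4 + 1/12*a_5
  a_4 = 1/12*a_0 + 1/6*a_1 + 7/12*a_2 + 1/12*a_3 + 0*a_4 + 1/12*a_5

Substituting a_0 = 1 and a_5 = 0, rearrange to (I - Q) a = r where r[i] = P(i -> 0):
  [7/12, 0, -1/6, 0] . (a_1, a_2, a_3, a_4) = 1/6
  [-1/12, 1, -1/4, -1/2] . (a_1, a_2, a_3, a_4) = 0
  [-1/12, -1/12, 1/2, -1/4] . (a_1, a_2, a_3, a_4) = 0
  [-1/6, -7/12, -1/12, 1] . (a_1, a_2, a_3, a_4) = 1/12

Solving yields:
  a_1 = 342/953
  a_2 = 237/953
  a_3 = 244/953
  a_4 = 295/953

Starting state is 2, so the absorption probability is a_2 = 237/953.

Answer: 237/953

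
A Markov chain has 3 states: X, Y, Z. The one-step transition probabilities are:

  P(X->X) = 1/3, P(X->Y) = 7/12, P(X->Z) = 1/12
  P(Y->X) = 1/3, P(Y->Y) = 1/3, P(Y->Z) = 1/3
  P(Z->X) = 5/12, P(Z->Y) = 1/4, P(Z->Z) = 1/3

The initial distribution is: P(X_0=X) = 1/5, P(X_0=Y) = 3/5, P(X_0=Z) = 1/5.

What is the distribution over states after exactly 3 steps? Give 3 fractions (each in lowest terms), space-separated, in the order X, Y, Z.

Answer: 1019/2880 193/480 703/2880

Derivation:
Propagating the distribution step by step (d_{t+1} = d_t * P):
d_0 = (X=1/5, Y=3/5, Z=1/5)
  d_1[X] = 1/5*1/3 + 3/5*1/3 + 1/5*5/12 = 7/20
  d_1[Y] = 1/5*7/12 + 3/5*1/3 + 1/5*1/4 = 11/30
  d_1[Z] = 1/5*1/12 + 3/5*1/3 + 1/5*1/3 = 17/60
d_1 = (X=7/20, Y=11/30, Z=17/60)
  d_2[X] = 7/20*1/3 + 11/30*1/3 + 17/60*5/12 = 257/720
  d_2[Y] = 7/20*7/12 + 11/30*1/3 + 17/60*1/4 = 143/360
  d_2[Z] = 7/20*1/12 + 11/30*1/3 + 17/60*1/3 = 59/240
d_2 = (X=257/720, Y=143/360, Z=59/240)
  d_3[X] = 257/720*1/3 + 143/360*1/3 + 59/240*5/12 = 1019/2880
  d_3[Y] = 257/720*7/12 + 143/360*1/3 + 59/240*1/4 = 193/480
  d_3[Z] = 257/720*1/12 + 143/360*1/3 + 59/240*1/3 = 703/2880
d_3 = (X=1019/2880, Y=193/480, Z=703/2880)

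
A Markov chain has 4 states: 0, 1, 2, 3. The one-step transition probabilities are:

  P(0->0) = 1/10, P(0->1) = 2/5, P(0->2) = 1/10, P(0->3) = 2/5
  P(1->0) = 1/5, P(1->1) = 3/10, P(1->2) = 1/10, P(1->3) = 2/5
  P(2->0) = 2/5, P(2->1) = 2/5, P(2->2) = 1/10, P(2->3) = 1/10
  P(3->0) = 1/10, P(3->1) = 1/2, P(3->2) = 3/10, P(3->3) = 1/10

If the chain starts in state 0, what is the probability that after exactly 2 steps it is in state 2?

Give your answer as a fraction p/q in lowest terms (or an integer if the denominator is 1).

Answer: 9/50

Derivation:
Computing P^2 by repeated multiplication:
P^1 =
  0: [1/10, 2/5, 1/10, 2/5]
  1: [1/5, 3/10, 1/10, 2/5]
  2: [2/5, 2/5, 1/10, 1/10]
  3: [1/10, 1/2, 3/10, 1/10]
P^2 =
  0: [17/100, 2/5, 9/50, 1/4]
  1: [4/25, 41/100, 9/50, 1/4]
  2: [17/100, 37/100, 3/25, 17/50]
  3: [6/25, 9/25, 3/25, 7/25]

(P^2)[0 -> 2] = 9/50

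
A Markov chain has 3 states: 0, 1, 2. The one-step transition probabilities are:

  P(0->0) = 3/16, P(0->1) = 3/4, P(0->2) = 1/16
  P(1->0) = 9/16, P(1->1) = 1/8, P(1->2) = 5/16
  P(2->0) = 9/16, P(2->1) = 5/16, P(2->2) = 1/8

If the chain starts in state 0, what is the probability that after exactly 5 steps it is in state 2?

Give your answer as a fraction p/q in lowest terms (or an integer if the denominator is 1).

Answer: 179741/1048576

Derivation:
Computing P^5 by repeated multiplication:
P^1 =
  0: [3/16, 3/4, 1/16]
  1: [9/16, 1/8, 5/16]
  2: [9/16, 5/16, 1/8]
P^2 =
  0: [63/128, 65/256, 65/256]
  1: [45/128, 137/256, 29/256]
  2: [45/128, 1/2, 19/128]
P^3 =
  0: [387/1024, 1967/4096, 581/4096]
  1: [441/1024, 1499/4096, 833/4096]
  2: [441/1024, 763/2048, 403/2048]
P^4 =
  0: [3447/8192, 25415/65536, 12545/65536]
  1: [3285/8192, 28331/65536, 10925/65536]
  2: [3285/8192, 14125/32768, 5503/32768]
P^5 =
  0: [26523/65536, 444467/1048576, 179741/1048576]
  1: [27009/65536, 426647/1048576, 189785/1048576]
  2: [27009/65536, 213445/524288, 94771/524288]

(P^5)[0 -> 2] = 179741/1048576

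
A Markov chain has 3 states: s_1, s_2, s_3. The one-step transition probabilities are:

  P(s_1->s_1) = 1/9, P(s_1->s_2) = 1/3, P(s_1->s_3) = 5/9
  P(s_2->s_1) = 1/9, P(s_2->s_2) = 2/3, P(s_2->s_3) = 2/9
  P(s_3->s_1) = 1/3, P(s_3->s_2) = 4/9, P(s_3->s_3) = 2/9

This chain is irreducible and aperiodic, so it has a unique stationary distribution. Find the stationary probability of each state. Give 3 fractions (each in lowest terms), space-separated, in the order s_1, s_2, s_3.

Answer: 13/75 41/75 7/25

Derivation:
The stationary distribution satisfies pi = pi * P, i.e.:
  pi_s_1 = 1/9*pi_s_1 + 1/9*pi_s_2 + 1/3*pi_s_3
  pi_s_2 = 1/3*pi_s_1 + 2/3*pi_s_2 + 4/9*pi_s_3
  pi_s_3 = 5/9*pi_s_1 + 2/9*pi_s_2 + 2/9*pi_s_3
with normalization: pi_s_1 + pi_s_2 + pi_s_3 = 1.

Using the first 2 balance equations plus normalization, the linear system A*pi = b is:
  [-8/9, 1/9, 1/3] . pi = 0
  [1/3, -1/3, 4/9] . pi = 0
  [1, 1, 1] . pi = 1

Solving yields:
  pi_s_1 = 13/75
  pi_s_2 = 41/75
  pi_s_3 = 7/25

Verification (pi * P):
  13/75*1/9 + 41/75*1/9 + 7/25*1/3 = 13/75 = pi_s_1  (ok)
  13/75*1/3 + 41/75*2/3 + 7/25*4/9 = 41/75 = pi_s_2  (ok)
  13/75*5/9 + 41/75*2/9 + 7/25*2/9 = 7/25 = pi_s_3  (ok)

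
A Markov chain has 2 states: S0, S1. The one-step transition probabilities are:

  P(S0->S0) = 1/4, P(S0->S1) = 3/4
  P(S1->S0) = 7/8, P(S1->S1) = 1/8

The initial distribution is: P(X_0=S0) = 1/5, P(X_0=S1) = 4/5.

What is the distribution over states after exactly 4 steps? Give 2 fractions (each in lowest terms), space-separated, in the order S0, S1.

Answer: 997/2048 1051/2048

Derivation:
Propagating the distribution step by step (d_{t+1} = d_t * P):
d_0 = (S0=1/5, S1=4/5)
  d_1[S0] = 1/5*1/4 + 4/5*7/8 = 3/4
  d_1[S1] = 1/5*3/4 + 4/5*1/8 = 1/4
d_1 = (S0=3/4, S1=1/4)
  d_2[S0] = 3/4*1/4 + 1/4*7/8 = 13/32
  d_2[S1] = 3/4*3/4 + 1/4*1/8 = 19/32
d_2 = (S0=13/32, S1=19/32)
  d_3[S0] = 13/32*1/4 + 19/32*7/8 = 159/256
  d_3[S1] = 13/32*3/4 + 19/32*1/8 = 97/256
d_3 = (S0=159/256, S1=97/256)
  d_4[S0] = 159/256*1/4 + 97/256*7/8 = 997/2048
  d_4[S1] = 159/256*3/4 + 97/256*1/8 = 1051/2048
d_4 = (S0=997/2048, S1=1051/2048)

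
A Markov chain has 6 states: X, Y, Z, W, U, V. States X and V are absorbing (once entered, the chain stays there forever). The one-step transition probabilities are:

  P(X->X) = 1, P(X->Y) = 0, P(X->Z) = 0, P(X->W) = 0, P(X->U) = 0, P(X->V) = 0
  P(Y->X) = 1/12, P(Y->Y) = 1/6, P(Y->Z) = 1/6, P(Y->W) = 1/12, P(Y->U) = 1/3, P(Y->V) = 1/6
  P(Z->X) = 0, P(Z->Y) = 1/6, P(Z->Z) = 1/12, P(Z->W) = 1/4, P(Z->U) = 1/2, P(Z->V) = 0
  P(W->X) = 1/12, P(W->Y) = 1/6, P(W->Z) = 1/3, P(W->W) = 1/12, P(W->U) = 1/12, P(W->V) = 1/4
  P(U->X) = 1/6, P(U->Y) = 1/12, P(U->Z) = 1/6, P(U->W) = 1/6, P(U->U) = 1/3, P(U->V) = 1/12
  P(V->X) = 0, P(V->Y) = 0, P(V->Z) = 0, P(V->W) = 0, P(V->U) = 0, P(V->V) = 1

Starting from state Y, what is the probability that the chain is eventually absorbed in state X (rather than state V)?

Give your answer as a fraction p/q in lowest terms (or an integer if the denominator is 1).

Let a_i = P(absorbed in X | start in state i).
Boundary conditions: a_X = 1, a_V = 0.
For each transient state i, a_i = sum_j P(i->j) * a_j:
  a_Y = 1/12*a_X + 1/6*a_Y + 1/6*a_Z + 1/12*a_W + 1/3*a_U + 1/6*a_V
  a_Z = 0*a_X + 1/6*a_Y + 1/12*a_Z + 1/4*a_W + 1/2*a_U + 0*a_V
  a_W = 1/12*a_X + 1/6*a_Y + 1/3*a_Z + 1/12*a_W + 1/12*a_U + 1/4*a_V
  a_U = 1/6*a_X + 1/12*a_Y + 1/6*a_Z + 1/6*a_W + 1/3*a_U + 1/12*a_V

Substituting a_X = 1 and a_V = 0, rearrange to (I - Q) a = r where r[i] = P(i -> X):
  [5/6, -1/6, -1/12, -1/3] . (a_Y, a_Z, a_W, a_U) = 1/12
  [-1/6, 11/12, -1/4, -1/2] . (a_Y, a_Z, a_W, a_U) = 0
  [-1/6, -1/3, 11/12, -1/12] . (a_Y, a_Z, a_W, a_U) = 1/12
  [-1/12, -1/6, -1/6, 2/3] . (a_Y, a_Z, a_W, a_U) = 1/6

Solving yields:
  a_Y = 2142/4859
  a_Z = 2283/4859
  a_W = 1891/4859
  a_U = 2526/4859

Starting state is Y, so the absorption probability is a_Y = 2142/4859.

Answer: 2142/4859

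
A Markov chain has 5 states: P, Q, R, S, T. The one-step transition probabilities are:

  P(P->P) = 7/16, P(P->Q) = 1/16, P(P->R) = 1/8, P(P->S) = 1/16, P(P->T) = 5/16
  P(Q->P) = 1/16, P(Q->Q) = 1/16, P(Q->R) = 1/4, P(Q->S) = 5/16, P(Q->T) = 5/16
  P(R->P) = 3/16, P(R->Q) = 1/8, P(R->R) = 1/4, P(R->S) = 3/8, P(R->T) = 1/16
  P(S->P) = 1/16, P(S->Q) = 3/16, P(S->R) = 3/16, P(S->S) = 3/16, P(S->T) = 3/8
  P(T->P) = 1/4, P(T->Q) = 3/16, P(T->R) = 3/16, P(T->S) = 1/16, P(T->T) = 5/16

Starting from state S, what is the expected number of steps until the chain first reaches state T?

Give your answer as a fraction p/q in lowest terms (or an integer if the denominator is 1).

Answer: 200/59

Derivation:
Let h_i = expected steps to first reach T from state i.
Boundary: h_T = 0.
First-step equations for the other states:
  h_P = 1 + 7/16*h_P + 1/16*h_Q + 1/8*h_R + 1/16*h_S + 5/16*h_T
  h_Q = 1 + 1/16*h_P + 1/16*h_Q + 1/4*h_R + 5/16*h_S + 5/16*h_T
  h_R = 1 + 3/16*h_P + 1/8*h_Q + 1/4*h_R + 3/8*h_S + 1/16*h_T
  h_S = 1 + 1/16*h_P + 3/16*h_Q + 3/16*h_R + 3/16*h_S + 3/8*h_T

Substituting h_T = 0 and rearranging gives the linear system (I - Q) h = 1:
  [9/16, -1/16, -1/8, -1/16] . (h_P, h_Q, h_R, h_S) = 1
  [-1/16, 15/16, -1/4, -5/16] . (h_P, h_Q, h_R, h_S) = 1
  [-3/16, -1/8, 3/4, -3/8] . (h_P, h_Q, h_R, h_S) = 1
  [-1/16, -3/16, -3/16, 13/16] . (h_P, h_Q, h_R, h_S) = 1

Solving yields:
  h_P = 11568/3245
  h_Q = 11816/3245
  h_R = 14688/3245
  h_S = 200/59

Starting state is S, so the expected hitting time is h_S = 200/59.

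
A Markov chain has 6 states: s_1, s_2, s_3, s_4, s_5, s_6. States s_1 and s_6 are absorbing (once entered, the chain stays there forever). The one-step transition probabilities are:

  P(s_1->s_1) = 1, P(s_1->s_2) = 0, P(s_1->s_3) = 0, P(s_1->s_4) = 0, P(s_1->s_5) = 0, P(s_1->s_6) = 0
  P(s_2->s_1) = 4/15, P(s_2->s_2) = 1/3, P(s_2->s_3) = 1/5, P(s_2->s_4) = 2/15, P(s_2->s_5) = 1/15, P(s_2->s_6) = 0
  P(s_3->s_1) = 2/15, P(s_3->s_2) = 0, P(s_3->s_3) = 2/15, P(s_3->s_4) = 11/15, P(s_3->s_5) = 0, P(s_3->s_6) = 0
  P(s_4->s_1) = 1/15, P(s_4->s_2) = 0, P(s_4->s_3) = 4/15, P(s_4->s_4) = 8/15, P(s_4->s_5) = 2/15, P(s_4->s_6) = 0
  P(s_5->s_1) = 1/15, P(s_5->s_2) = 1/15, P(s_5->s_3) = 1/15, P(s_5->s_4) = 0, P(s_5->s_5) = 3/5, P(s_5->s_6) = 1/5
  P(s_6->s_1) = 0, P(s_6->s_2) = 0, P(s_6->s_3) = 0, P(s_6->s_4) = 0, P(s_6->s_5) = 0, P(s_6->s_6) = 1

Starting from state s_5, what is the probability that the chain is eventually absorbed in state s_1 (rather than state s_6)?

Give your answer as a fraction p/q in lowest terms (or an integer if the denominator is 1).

Let a_i = P(absorbed in s_1 | start in state i).
Boundary conditions: a_s_1 = 1, a_s_6 = 0.
For each transient state i, a_i = sum_j P(i->j) * a_j:
  a_s_2 = 4/15*a_s_1 + 1/3*a_s_2 + 1/5*a_s_3 + 2/15*a_s_4 + 1/15*a_s_5 + 0*a_s_6
  a_s_3 = 2/15*a_s_1 + 0*a_s_2 + 2/15*a_s_3 + 11/15*a_s_4 + 0*a_s_5 + 0*a_s_6
  a_s_4 = 1/15*a_s_1 + 0*a_s_2 + 4/15*a_s_3 + 8/15*a_s_4 + 2/15*a_s_5 + 0*a_s_6
  a_s_5 = 1/15*a_s_1 + 1/15*a_s_2 + 1/15*a_s_3 + 0*a_s_4 + 3/5*a_s_5 + 1/5*a_s_6

Substituting a_s_1 = 1 and a_s_6 = 0, rearrange to (I - Q) a = r where r[i] = P(i -> s_1):
  [2/3, -1/5, -2/15, -1/15] . (a_s_2, a_s_3, a_s_4, a_s_5) = 4/15
  [0, 13/15, -11/15, 0] . (a_s_2, a_s_3, a_s_4, a_s_5) = 2/15
  [0, -4/15, 7/15, -2/15] . (a_s_2, a_s_3, a_s_4, a_s_5) = 1/15
  [-1/15, -1/15, 0, 2/5] . (a_s_2, a_s_3, a_s_4, a_s_5) = 1/15

Solving yields:
  a_s_2 = 388/487
  a_s_3 = 355/487
  a_s_4 = 331/487
  a_s_5 = 205/487

Starting state is s_5, so the absorption probability is a_s_5 = 205/487.

Answer: 205/487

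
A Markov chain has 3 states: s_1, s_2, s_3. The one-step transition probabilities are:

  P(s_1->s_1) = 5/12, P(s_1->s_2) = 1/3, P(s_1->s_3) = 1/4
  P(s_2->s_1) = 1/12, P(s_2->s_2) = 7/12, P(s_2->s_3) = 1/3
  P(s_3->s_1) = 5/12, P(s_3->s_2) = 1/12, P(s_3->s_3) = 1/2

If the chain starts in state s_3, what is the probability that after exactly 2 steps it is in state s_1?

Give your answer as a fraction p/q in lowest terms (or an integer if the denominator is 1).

Computing P^2 by repeated multiplication:
P^1 =
  s_1: [5/12, 1/3, 1/4]
  s_2: [1/12, 7/12, 1/3]
  s_3: [5/12, 1/12, 1/2]
P^2 =
  s_1: [11/36, 17/48, 49/144]
  s_2: [2/9, 19/48, 55/144]
  s_3: [7/18, 11/48, 55/144]

(P^2)[s_3 -> s_1] = 7/18

Answer: 7/18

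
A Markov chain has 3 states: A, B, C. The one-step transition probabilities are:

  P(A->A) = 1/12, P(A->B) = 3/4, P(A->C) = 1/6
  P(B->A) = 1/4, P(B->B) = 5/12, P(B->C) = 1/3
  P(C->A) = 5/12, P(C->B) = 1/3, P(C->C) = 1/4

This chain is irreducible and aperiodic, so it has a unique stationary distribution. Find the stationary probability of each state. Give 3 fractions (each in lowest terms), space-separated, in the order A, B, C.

Answer: 47/186 89/186 25/93

Derivation:
The stationary distribution satisfies pi = pi * P, i.e.:
  pi_A = 1/12*pi_A + 1/4*pi_B + 5/12*pi_C
  pi_B = 3/4*pi_A + 5/12*pi_B + 1/3*pi_C
  pi_C = 1/6*pi_A + 1/3*pi_B + 1/4*pi_C
with normalization: pi_A + pi_B + pi_C = 1.

Using the first 2 balance equations plus normalization, the linear system A*pi = b is:
  [-11/12, 1/4, 5/12] . pi = 0
  [3/4, -7/12, 1/3] . pi = 0
  [1, 1, 1] . pi = 1

Solving yields:
  pi_A = 47/186
  pi_B = 89/186
  pi_C = 25/93

Verification (pi * P):
  47/186*1/12 + 89/186*1/4 + 25/93*5/12 = 47/186 = pi_A  (ok)
  47/186*3/4 + 89/186*5/12 + 25/93*1/3 = 89/186 = pi_B  (ok)
  47/186*1/6 + 89/186*1/3 + 25/93*1/4 = 25/93 = pi_C  (ok)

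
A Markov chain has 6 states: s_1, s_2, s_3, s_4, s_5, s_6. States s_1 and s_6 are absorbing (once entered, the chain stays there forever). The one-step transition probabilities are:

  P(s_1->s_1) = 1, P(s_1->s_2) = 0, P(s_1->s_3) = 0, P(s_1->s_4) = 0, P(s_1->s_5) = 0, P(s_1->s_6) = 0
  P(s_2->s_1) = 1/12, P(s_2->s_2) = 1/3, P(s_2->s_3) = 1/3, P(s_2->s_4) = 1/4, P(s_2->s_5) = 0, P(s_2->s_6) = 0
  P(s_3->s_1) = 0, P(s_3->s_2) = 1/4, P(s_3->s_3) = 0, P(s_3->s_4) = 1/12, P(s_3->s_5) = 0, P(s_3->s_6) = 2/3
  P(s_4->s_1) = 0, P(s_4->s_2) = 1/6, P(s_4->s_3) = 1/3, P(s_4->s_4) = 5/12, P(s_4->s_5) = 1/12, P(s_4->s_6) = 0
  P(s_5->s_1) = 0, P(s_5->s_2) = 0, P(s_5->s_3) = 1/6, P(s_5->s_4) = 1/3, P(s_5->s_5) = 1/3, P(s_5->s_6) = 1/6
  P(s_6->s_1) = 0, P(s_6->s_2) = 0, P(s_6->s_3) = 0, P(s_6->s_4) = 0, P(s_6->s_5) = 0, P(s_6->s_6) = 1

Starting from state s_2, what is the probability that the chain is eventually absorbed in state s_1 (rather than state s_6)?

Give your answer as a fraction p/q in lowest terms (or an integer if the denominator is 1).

Answer: 59/315

Derivation:
Let a_i = P(absorbed in s_1 | start in state i).
Boundary conditions: a_s_1 = 1, a_s_6 = 0.
For each transient state i, a_i = sum_j P(i->j) * a_j:
  a_s_2 = 1/12*a_s_1 + 1/3*a_s_2 + 1/3*a_s_3 + 1/4*a_s_4 + 0*a_s_5 + 0*a_s_6
  a_s_3 = 0*a_s_1 + 1/4*a_s_2 + 0*a_s_3 + 1/12*a_s_4 + 0*a_s_5 + 2/3*a_s_6
  a_s_4 = 0*a_s_1 + 1/6*a_s_2 + 1/3*a_s_3 + 5/12*a_s_4 + 1/12*a_s_5 + 0*a_s_6
  a_s_5 = 0*a_s_1 + 0*a_s_2 + 1/6*a_s_3 + 1/3*a_s_4 + 1/3*a_s_5 + 1/6*a_s_6

Substituting a_s_1 = 1 and a_s_6 = 0, rearrange to (I - Q) a = r where r[i] = P(i -> s_1):
  [2/3, -1/3, -1/4, 0] . (a_s_2, a_s_3, a_s_4, a_s_5) = 1/12
  [-1/4, 1, -1/12, 0] . (a_s_2, a_s_3, a_s_4, a_s_5) = 0
  [-1/6, -1/3, 7/12, -1/12] . (a_s_2, a_s_3, a_s_4, a_s_5) = 0
  [0, -1/6, -1/3, 2/3] . (a_s_2, a_s_3, a_s_4, a_s_5) = 0

Solving yields:
  a_s_2 = 59/315
  a_s_3 = 86/1575
  a_s_4 = 7/75
  a_s_5 = 19/315

Starting state is s_2, so the absorption probability is a_s_2 = 59/315.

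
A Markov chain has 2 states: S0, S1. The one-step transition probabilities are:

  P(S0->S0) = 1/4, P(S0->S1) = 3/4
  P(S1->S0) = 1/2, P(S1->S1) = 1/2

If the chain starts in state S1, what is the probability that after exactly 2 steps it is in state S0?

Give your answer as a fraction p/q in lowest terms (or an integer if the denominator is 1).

Answer: 3/8

Derivation:
Computing P^2 by repeated multiplication:
P^1 =
  S0: [1/4, 3/4]
  S1: [1/2, 1/2]
P^2 =
  S0: [7/16, 9/16]
  S1: [3/8, 5/8]

(P^2)[S1 -> S0] = 3/8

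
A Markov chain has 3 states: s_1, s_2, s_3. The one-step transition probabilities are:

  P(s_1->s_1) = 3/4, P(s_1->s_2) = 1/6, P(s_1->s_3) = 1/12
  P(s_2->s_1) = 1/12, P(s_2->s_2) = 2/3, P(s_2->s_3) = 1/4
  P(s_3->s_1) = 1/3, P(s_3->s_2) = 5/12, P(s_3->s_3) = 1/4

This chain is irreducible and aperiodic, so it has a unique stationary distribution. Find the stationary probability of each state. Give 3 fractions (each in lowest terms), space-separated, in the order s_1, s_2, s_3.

The stationary distribution satisfies pi = pi * P, i.e.:
  pi_s_1 = 3/4*pi_s_1 + 1/12*pi_s_2 + 1/3*pi_s_3
  pi_s_2 = 1/6*pi_s_1 + 2/3*pi_s_2 + 5/12*pi_s_3
  pi_s_3 = 1/12*pi_s_1 + 1/4*pi_s_2 + 1/4*pi_s_3
with normalization: pi_s_1 + pi_s_2 + pi_s_3 = 1.

Using the first 2 balance equations plus normalization, the linear system A*pi = b is:
  [-1/4, 1/12, 1/3] . pi = 0
  [1/6, -1/3, 5/12] . pi = 0
  [1, 1, 1] . pi = 1

Solving yields:
  pi_s_1 = 7/18
  pi_s_2 = 23/54
  pi_s_3 = 5/27

Verification (pi * P):
  7/18*3/4 + 23/54*1/12 + 5/27*1/3 = 7/18 = pi_s_1  (ok)
  7/18*1/6 + 23/54*2/3 + 5/27*5/12 = 23/54 = pi_s_2  (ok)
  7/18*1/12 + 23/54*1/4 + 5/27*1/4 = 5/27 = pi_s_3  (ok)

Answer: 7/18 23/54 5/27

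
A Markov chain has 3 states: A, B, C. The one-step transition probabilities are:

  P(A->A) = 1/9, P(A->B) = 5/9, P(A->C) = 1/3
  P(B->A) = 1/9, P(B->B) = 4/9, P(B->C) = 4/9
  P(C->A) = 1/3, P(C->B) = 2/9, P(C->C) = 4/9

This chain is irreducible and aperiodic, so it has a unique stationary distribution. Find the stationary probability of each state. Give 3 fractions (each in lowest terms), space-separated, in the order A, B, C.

The stationary distribution satisfies pi = pi * P, i.e.:
  pi_A = 1/9*pi_A + 1/9*pi_B + 1/3*pi_C
  pi_B = 5/9*pi_A + 4/9*pi_B + 2/9*pi_C
  pi_C = 1/3*pi_A + 4/9*pi_B + 4/9*pi_C
with normalization: pi_A + pi_B + pi_C = 1.

Using the first 2 balance equations plus normalization, the linear system A*pi = b is:
  [-8/9, 1/9, 1/3] . pi = 0
  [5/9, -5/9, 2/9] . pi = 0
  [1, 1, 1] . pi = 1

Solving yields:
  pi_A = 17/83
  pi_B = 31/83
  pi_C = 35/83

Verification (pi * P):
  17/83*1/9 + 31/83*1/9 + 35/83*1/3 = 17/83 = pi_A  (ok)
  17/83*5/9 + 31/83*4/9 + 35/83*2/9 = 31/83 = pi_B  (ok)
  17/83*1/3 + 31/83*4/9 + 35/83*4/9 = 35/83 = pi_C  (ok)

Answer: 17/83 31/83 35/83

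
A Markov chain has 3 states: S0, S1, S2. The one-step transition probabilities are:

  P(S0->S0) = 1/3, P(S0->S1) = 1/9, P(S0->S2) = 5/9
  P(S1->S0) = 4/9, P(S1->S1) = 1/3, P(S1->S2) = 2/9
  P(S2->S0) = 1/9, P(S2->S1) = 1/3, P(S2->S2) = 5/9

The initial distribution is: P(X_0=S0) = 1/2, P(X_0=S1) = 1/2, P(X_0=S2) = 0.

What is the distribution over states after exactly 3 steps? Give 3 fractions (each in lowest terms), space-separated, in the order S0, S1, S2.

Propagating the distribution step by step (d_{t+1} = d_t * P):
d_0 = (S0=1/2, S1=1/2, S2=0)
  d_1[S0] = 1/2*1/3 + 1/2*4/9 + 0*1/9 = 7/18
  d_1[S1] = 1/2*1/9 + 1/2*1/3 + 0*1/3 = 2/9
  d_1[S2] = 1/2*5/9 + 1/2*2/9 + 0*5/9 = 7/18
d_1 = (S0=7/18, S1=2/9, S2=7/18)
  d_2[S0] = 7/18*1/3 + 2/9*4/9 + 7/18*1/9 = 22/81
  d_2[S1] = 7/18*1/9 + 2/9*1/3 + 7/18*1/3 = 20/81
  d_2[S2] = 7/18*5/9 + 2/9*2/9 + 7/18*5/9 = 13/27
d_2 = (S0=22/81, S1=20/81, S2=13/27)
  d_3[S0] = 22/81*1/3 + 20/81*4/9 + 13/27*1/9 = 185/729
  d_3[S1] = 22/81*1/9 + 20/81*1/3 + 13/27*1/3 = 199/729
  d_3[S2] = 22/81*5/9 + 20/81*2/9 + 13/27*5/9 = 115/243
d_3 = (S0=185/729, S1=199/729, S2=115/243)

Answer: 185/729 199/729 115/243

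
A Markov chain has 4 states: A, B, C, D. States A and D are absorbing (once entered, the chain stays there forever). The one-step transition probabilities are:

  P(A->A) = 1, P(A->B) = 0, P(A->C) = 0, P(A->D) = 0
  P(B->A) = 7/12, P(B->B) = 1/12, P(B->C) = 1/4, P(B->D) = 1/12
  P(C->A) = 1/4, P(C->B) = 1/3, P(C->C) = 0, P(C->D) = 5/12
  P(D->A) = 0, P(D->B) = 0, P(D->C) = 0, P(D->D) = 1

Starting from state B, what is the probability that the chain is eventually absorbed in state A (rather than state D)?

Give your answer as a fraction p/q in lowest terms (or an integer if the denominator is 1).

Answer: 31/40

Derivation:
Let a_i = P(absorbed in A | start in state i).
Boundary conditions: a_A = 1, a_D = 0.
For each transient state i, a_i = sum_j P(i->j) * a_j:
  a_B = 7/12*a_A + 1/12*a_B + 1/4*a_C + 1/12*a_D
  a_C = 1/4*a_A + 1/3*a_B + 0*a_C + 5/12*a_D

Substituting a_A = 1 and a_D = 0, rearrange to (I - Q) a = r where r[i] = P(i -> A):
  [11/12, -1/4] . (a_B, a_C) = 7/12
  [-1/3, 1] . (a_B, a_C) = 1/4

Solving yields:
  a_B = 31/40
  a_C = 61/120

Starting state is B, so the absorption probability is a_B = 31/40.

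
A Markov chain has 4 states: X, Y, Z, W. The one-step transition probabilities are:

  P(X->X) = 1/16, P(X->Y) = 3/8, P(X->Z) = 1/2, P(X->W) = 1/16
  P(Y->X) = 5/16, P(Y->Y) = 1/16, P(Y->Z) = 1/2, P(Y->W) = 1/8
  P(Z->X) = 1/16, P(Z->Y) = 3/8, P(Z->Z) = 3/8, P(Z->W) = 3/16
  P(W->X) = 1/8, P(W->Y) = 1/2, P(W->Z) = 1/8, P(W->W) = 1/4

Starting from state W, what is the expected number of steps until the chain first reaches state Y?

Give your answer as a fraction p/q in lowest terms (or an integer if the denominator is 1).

Answer: 420/193

Derivation:
Let h_i = expected steps to first reach Y from state i.
Boundary: h_Y = 0.
First-step equations for the other states:
  h_X = 1 + 1/16*h_X + 3/8*h_Y + 1/2*h_Z + 1/16*h_W
  h_Z = 1 + 1/16*h_X + 3/8*h_Y + 3/8*h_Z + 3/16*h_W
  h_W = 1 + 1/8*h_X + 1/2*h_Y + 1/8*h_Z + 1/4*h_W

Substituting h_Y = 0 and rearranging gives the linear system (I - Q) h = 1:
  [15/16, -1/2, -1/16] . (h_X, h_Z, h_W) = 1
  [-1/16, 5/8, -3/16] . (h_X, h_Z, h_W) = 1
  [-1/8, -1/8, 3/4] . (h_X, h_Z, h_W) = 1

Solving yields:
  h_X = 492/193
  h_Z = 484/193
  h_W = 420/193

Starting state is W, so the expected hitting time is h_W = 420/193.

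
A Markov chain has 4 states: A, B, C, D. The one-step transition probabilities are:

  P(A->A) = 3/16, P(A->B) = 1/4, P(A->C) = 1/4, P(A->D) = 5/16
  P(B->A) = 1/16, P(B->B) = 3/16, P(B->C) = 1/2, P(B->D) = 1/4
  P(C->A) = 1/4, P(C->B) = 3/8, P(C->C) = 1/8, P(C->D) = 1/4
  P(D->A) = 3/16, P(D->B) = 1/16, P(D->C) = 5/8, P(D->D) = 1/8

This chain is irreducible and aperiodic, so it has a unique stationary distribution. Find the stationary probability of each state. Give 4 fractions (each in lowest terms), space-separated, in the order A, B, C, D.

The stationary distribution satisfies pi = pi * P, i.e.:
  pi_A = 3/16*pi_A + 1/16*pi_B + 1/4*pi_C + 3/16*pi_D
  pi_B = 1/4*pi_A + 3/16*pi_B + 3/8*pi_C + 1/16*pi_D
  pi_C = 1/4*pi_A + 1/2*pi_B + 1/8*pi_C + 5/8*pi_D
  pi_D = 5/16*pi_A + 1/4*pi_B + 1/4*pi_C + 1/8*pi_D
with normalization: pi_A + pi_B + pi_C + pi_D = 1.

Using the first 3 balance equations plus normalization, the linear system A*pi = b is:
  [-13/16, 1/16, 1/4, 3/16] . pi = 0
  [1/4, -13/16, 3/8, 1/16] . pi = 0
  [1/4, 1/2, -7/8, 5/8] . pi = 0
  [1, 1, 1, 1] . pi = 1

Solving yields:
  pi_A = 514/2855
  pi_B = 673/2855
  pi_C = 201/571
  pi_D = 663/2855

Verification (pi * P):
  514/2855*3/16 + 673/2855*1/16 + 201/571*1/4 + 663/2855*3/16 = 514/2855 = pi_A  (ok)
  514/2855*1/4 + 673/2855*3/16 + 201/571*3/8 + 663/2855*1/16 = 673/2855 = pi_B  (ok)
  514/2855*1/4 + 673/2855*1/2 + 201/571*1/8 + 663/2855*5/8 = 201/571 = pi_C  (ok)
  514/2855*5/16 + 673/2855*1/4 + 201/571*1/4 + 663/2855*1/8 = 663/2855 = pi_D  (ok)

Answer: 514/2855 673/2855 201/571 663/2855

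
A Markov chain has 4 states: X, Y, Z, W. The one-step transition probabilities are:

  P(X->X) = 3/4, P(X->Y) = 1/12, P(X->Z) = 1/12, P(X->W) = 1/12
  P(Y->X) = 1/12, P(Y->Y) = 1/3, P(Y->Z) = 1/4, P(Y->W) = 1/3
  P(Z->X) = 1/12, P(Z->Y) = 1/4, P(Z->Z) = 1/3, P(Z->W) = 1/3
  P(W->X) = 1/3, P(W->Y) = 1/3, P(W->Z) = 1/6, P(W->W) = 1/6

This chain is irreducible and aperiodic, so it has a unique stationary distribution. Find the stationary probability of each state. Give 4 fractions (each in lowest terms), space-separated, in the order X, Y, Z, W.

The stationary distribution satisfies pi = pi * P, i.e.:
  pi_X = 3/4*pi_X + 1/12*pi_Y + 1/12*pi_Z + 1/3*pi_W
  pi_Y = 1/12*pi_X + 1/3*pi_Y + 1/4*pi_Z + 1/3*pi_W
  pi_Z = 1/12*pi_X + 1/4*pi_Y + 1/3*pi_Z + 1/6*pi_W
  pi_W = 1/12*pi_X + 1/3*pi_Y + 1/3*pi_Z + 1/6*pi_W
with normalization: pi_X + pi_Y + pi_Z + pi_W = 1.

Using the first 3 balance equations plus normalization, the linear system A*pi = b is:
  [-1/4, 1/12, 1/12, 1/3] . pi = 0
  [1/12, -2/3, 1/4, 1/3] . pi = 0
  [1/12, 1/4, -2/3, 1/6] . pi = 0
  [1, 1, 1, 1] . pi = 1

Solving yields:
  pi_X = 2/5
  pi_Y = 12/55
  pi_Z = 2/11
  pi_W = 1/5

Verification (pi * P):
  2/5*3/4 + 12/55*1/12 + 2/11*1/12 + 1/5*1/3 = 2/5 = pi_X  (ok)
  2/5*1/12 + 12/55*1/3 + 2/11*1/4 + 1/5*1/3 = 12/55 = pi_Y  (ok)
  2/5*1/12 + 12/55*1/4 + 2/11*1/3 + 1/5*1/6 = 2/11 = pi_Z  (ok)
  2/5*1/12 + 12/55*1/3 + 2/11*1/3 + 1/5*1/6 = 1/5 = pi_W  (ok)

Answer: 2/5 12/55 2/11 1/5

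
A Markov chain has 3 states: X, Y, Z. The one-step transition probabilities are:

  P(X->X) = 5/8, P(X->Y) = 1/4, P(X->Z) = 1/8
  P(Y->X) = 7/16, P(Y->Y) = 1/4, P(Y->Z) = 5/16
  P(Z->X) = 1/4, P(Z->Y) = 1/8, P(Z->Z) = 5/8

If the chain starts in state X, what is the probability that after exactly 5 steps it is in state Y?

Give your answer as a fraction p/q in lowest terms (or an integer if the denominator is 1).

Answer: 13849/65536

Derivation:
Computing P^5 by repeated multiplication:
P^1 =
  X: [5/8, 1/4, 1/8]
  Y: [7/16, 1/4, 5/16]
  Z: [1/4, 1/8, 5/8]
P^2 =
  X: [17/32, 15/64, 15/64]
  Y: [59/128, 27/128, 21/64]
  Z: [47/128, 11/64, 59/128]
P^3 =
  X: [505/1024, 113/512, 293/1024]
  Y: [947/2048, 107/512, 673/2048]
  Z: [215/512, 197/1024, 397/1024]
P^4 =
  X: [1951/4096, 1755/8192, 2535/8192]
  Y: [7579/16384, 3423/16384, 2691/8192]
  Z: [7267/16384, 1651/8192, 5815/16384]
P^5 =
  X: [61445/131072, 13849/65536, 41929/131072]
  Y: [121279/262144, 13693/65536, 86093/262144]
  Z: [29761/65536, 26953/131072, 44597/131072]

(P^5)[X -> Y] = 13849/65536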